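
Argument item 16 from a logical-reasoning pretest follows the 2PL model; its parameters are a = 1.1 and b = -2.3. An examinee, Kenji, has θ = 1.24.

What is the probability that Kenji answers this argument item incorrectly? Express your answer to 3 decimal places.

P(θ) = 1 / (1 + exp(−a(θ − b)))
Exponent: 1.1 × (1.24 − (-2.3)) = 3.8940
1/(1 + e^{-3.8940}) = 0.9800
P(incorrect) = 1 − 0.9800 = 0.0200

0.020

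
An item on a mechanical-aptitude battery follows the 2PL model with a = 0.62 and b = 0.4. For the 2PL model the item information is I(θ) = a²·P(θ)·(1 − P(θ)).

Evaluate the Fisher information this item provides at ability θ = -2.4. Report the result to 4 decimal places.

0.0490

P = 1/(1+e^{1.7360}) = 0.1498
P(1−P) = 0.1498 × 0.8502 = 0.1274
I = a² × P(1−P) = 0.62² × 0.1274 = 0.04896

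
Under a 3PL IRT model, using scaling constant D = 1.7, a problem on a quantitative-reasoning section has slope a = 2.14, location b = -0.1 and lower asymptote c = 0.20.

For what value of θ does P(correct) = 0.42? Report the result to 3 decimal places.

-0.366

P(θ) = c + (1 − c) · 1 / (1 + exp(−D·a(θ − b)))
Remove guessing floor: (0.42 − 0.20)/(1 − 0.20) = 0.2750
logit = ln(0.2750/0.7250) = -0.9694
θ = b + logit/(1.7·a) = -0.1 + (-0.9694)/3.6380 = -0.3665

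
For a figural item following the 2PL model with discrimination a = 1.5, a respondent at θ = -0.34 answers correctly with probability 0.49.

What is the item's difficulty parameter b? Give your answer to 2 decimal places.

P(θ) = 1 / (1 + exp(−a(θ − b)))
logit(0.49) = ln(0.49/0.51) = -0.0400
b = θ − logit/(a) = -0.34 − (-0.0400)/1.5000 = -0.3133

-0.31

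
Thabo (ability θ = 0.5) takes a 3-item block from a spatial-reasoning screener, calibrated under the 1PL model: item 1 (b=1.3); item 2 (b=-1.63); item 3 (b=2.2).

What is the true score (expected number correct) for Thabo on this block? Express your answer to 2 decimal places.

1.36

P(θ) = 1 / (1 + exp(−(θ − b)))
P_1 = 1/(1+e^{0.8000}) = 0.3100
P_2 = 1/(1+e^{-2.1300}) = 0.8938
P_3 = 1/(1+e^{1.7000}) = 0.1545
E[score] = 0.3100 + 0.8938 + 0.1545 = 1.3583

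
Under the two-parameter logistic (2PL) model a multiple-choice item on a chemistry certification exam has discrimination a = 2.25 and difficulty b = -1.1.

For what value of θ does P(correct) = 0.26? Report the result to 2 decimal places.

-1.56

P(θ) = 1 / (1 + exp(−a(θ − b)))
logit = ln(0.2600/0.7400) = -1.0460
θ = b + logit/(a) = -1.1 + (-1.0460)/2.2500 = -1.5649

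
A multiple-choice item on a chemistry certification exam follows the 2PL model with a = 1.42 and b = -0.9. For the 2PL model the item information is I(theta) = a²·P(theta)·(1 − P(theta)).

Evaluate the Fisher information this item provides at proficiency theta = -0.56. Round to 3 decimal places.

0.476

P = 1/(1+e^{-0.4828}) = 0.6184
P(1−P) = 0.6184 × 0.3816 = 0.2360
I = a² × P(1−P) = 1.42² × 0.2360 = 0.47583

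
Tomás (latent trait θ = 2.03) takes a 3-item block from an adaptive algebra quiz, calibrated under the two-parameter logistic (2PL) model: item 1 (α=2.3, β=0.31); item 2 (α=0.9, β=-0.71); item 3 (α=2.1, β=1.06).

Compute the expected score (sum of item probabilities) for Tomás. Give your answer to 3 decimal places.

P(θ) = 1 / (1 + exp(−α(θ − β)))
P_1 = 1/(1+e^{-3.9560}) = 0.9812
P_2 = 1/(1+e^{-2.4660}) = 0.9217
P_3 = 1/(1+e^{-2.0370}) = 0.8846
E[score] = 0.9812 + 0.9217 + 0.8846 = 2.7876

2.788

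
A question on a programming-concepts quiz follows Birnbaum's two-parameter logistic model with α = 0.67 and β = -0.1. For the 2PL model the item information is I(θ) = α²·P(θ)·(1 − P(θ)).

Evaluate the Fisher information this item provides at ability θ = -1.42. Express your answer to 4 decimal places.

0.0929

P = 1/(1+e^{0.8844}) = 0.2923
P(1−P) = 0.2923 × 0.7077 = 0.2068
I = α² × P(1−P) = 0.67² × 0.2068 = 0.09285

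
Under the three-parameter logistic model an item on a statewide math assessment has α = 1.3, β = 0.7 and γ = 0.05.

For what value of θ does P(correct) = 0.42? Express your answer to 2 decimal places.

P(θ) = γ + (1 − γ) · 1 / (1 + exp(−α(θ − β)))
Remove guessing floor: (0.42 − 0.05)/(1 − 0.05) = 0.3895
logit = ln(0.3895/0.6105) = -0.4495
θ = β + logit/(α) = 0.7 + (-0.4495)/1.3000 = 0.3542

0.35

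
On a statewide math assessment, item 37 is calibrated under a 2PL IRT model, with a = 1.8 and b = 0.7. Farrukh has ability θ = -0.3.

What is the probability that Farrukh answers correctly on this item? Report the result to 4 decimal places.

0.1419

P(θ) = 1 / (1 + exp(−a(θ − b)))
Exponent: 1.8 × (-0.3 − 0.7) = -1.8000
1/(1 + e^{1.8000}) = 0.1419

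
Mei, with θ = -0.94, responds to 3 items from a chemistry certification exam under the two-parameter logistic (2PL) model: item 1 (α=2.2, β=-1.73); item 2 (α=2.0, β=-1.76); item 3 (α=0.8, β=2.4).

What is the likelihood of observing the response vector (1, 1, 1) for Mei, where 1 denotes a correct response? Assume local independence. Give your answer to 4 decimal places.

P(θ) = 1 / (1 + exp(−α(θ − β)))
P_1 = 1/(1+e^{-1.7380}) = 0.8504
P_2 = 1/(1+e^{-1.6400}) = 0.8375
P_3 = 1/(1+e^{2.6720}) = 0.0646
L = P_1 × P_2 × P_3 = 0.8504 × 0.8375 × 0.0646 = 0.04605

0.0460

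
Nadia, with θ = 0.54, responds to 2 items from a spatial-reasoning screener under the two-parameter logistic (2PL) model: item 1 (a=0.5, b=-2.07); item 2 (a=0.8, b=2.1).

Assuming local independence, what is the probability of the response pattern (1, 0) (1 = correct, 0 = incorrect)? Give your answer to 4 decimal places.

0.6112

P(θ) = 1 / (1 + exp(−a(θ − b)))
P_1 = 1/(1+e^{-1.3050}) = 0.7867
P_2 = 1/(1+e^{1.2480}) = 0.2230
L = P_1 × (1−P_2) = 0.7867 × 0.7770 = 0.61121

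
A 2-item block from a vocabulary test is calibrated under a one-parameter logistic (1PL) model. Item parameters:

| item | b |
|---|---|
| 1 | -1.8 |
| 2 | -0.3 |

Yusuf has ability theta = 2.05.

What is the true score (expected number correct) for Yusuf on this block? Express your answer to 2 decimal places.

P(theta) = 1 / (1 + exp(−(theta − b)))
P_1 = 1/(1+e^{-3.8500}) = 0.9792
P_2 = 1/(1+e^{-2.3500}) = 0.9129
E[score] = 0.9792 + 0.9129 = 1.8921

1.89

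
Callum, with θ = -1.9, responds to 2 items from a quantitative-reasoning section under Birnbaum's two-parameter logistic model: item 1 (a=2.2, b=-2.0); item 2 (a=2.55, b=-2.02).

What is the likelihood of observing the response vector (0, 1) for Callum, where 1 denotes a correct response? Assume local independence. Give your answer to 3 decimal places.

P(θ) = 1 / (1 + exp(−a(θ − b)))
P_1 = 1/(1+e^{-0.2200}) = 0.5548
P_2 = 1/(1+e^{-0.3060}) = 0.5759
L = (1−P_1) × P_2 = 0.4452 × 0.5759 = 0.25641

0.256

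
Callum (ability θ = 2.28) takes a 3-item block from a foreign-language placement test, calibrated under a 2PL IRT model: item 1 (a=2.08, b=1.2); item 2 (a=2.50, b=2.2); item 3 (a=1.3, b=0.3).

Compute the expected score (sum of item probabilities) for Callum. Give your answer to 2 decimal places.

P(θ) = 1 / (1 + exp(−a(θ − b)))
P_1 = 1/(1+e^{-2.2464}) = 0.9043
P_2 = 1/(1+e^{-0.2000}) = 0.5498
P_3 = 1/(1+e^{-2.5740}) = 0.9292
E[score] = 0.9043 + 0.5498 + 0.9292 = 2.3833

2.38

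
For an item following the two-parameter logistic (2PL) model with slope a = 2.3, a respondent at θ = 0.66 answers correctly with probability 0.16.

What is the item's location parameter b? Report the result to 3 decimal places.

1.381

P(θ) = 1 / (1 + exp(−a(θ − b)))
logit(0.16) = ln(0.16/0.84) = -1.6582
b = θ − logit/(a) = 0.66 − (-1.6582)/2.3000 = 1.3810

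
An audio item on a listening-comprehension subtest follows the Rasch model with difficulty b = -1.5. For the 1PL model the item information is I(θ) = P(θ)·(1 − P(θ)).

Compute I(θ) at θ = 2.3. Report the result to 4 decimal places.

0.0214

P = 1/(1+e^{-3.8000}) = 0.9781
P(1−P) = 0.9781 × 0.0219 = 0.0214
I = P(1−P) = 0.02140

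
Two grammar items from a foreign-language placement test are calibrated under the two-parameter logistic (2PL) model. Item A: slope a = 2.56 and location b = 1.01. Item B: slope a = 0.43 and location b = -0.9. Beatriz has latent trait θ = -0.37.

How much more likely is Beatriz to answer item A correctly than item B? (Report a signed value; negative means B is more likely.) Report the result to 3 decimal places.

P(θ) = 1 / (1 + exp(−a(θ − b)))
P_A = 0.0284
P_B = 0.5567
P_A − P_B = -0.5283

-0.528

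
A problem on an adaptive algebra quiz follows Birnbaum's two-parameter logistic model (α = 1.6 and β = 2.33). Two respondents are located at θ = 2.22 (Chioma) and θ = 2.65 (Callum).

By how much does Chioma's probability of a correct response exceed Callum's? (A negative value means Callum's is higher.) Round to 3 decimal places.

-0.169

P(θ) = 1 / (1 + exp(−α(θ − β)))
P(Chioma) = 0.4561  [exponent -0.1760]
P(Callum) = 0.6253  [exponent 0.5120]
Difference = 0.4561 − 0.6253 = -0.1692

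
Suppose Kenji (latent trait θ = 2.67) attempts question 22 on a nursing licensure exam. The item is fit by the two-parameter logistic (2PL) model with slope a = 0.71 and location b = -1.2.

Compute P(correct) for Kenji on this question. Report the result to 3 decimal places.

0.940

P(θ) = 1 / (1 + exp(−a(θ − b)))
Exponent: 0.71 × (2.67 − (-1.2)) = 2.7477
1/(1 + e^{-2.7477}) = 0.9398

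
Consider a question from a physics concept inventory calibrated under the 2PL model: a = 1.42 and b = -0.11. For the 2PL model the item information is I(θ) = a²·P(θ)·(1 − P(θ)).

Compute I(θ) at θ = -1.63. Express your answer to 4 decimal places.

0.1872

P = 1/(1+e^{2.1584}) = 0.1035
P(1−P) = 0.1035 × 0.8965 = 0.0928
I = a² × P(1−P) = 1.42² × 0.0928 = 0.18718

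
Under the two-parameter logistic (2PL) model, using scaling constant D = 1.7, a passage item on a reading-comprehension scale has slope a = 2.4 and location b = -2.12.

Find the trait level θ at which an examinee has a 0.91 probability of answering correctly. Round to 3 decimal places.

P(θ) = 1 / (1 + exp(−D·a(θ − b)))
logit = ln(0.9100/0.0900) = 2.3136
θ = b + logit/(1.7·a) = -2.12 + 2.3136/4.0800 = -1.5529

-1.553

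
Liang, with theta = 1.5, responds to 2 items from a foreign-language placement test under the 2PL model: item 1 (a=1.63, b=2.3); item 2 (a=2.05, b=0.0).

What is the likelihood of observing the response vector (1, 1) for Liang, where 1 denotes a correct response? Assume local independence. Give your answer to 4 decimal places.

0.2041

P(theta) = 1 / (1 + exp(−a(theta − b)))
P_1 = 1/(1+e^{1.3040}) = 0.2135
P_2 = 1/(1+e^{-3.0750}) = 0.9558
L = P_1 × P_2 = 0.2135 × 0.9558 = 0.20407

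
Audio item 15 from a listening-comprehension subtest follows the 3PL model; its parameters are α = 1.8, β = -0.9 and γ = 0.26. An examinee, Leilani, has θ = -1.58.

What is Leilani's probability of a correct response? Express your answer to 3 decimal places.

0.428

P(θ) = γ + (1 − γ) · 1 / (1 + exp(−α(θ − β)))
Exponent: 1.8 × (-1.58 − (-0.9)) = -1.2240
1/(1 + e^{1.2240}) = 0.2272
P = 0.26 + 0.74 × 0.2272 = 0.4282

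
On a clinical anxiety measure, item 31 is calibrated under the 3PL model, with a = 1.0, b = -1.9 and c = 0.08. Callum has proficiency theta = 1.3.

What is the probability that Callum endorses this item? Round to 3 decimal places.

P(theta) = c + (1 − c) · 1 / (1 + exp(−a(theta − b)))
Exponent: 1.0 × (1.3 − (-1.9)) = 3.2000
1/(1 + e^{-3.2000}) = 0.9608
P = 0.08 + 0.92 × 0.9608 = 0.9640

0.964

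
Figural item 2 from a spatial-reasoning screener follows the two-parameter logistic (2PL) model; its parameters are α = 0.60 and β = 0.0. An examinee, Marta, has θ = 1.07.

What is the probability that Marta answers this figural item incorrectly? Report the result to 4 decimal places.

P(θ) = 1 / (1 + exp(−α(θ − β)))
Exponent: 0.60 × (1.07 − 0.0) = 0.6420
1/(1 + e^{-0.6420}) = 0.6552
P(incorrect) = 1 − 0.6552 = 0.3448

0.3448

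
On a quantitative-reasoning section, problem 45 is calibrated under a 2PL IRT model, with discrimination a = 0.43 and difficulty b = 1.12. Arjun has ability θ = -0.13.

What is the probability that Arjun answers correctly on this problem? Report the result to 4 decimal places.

0.3688

P(θ) = 1 / (1 + exp(−a(θ − b)))
Exponent: 0.43 × (-0.13 − 1.12) = -0.5375
1/(1 + e^{0.5375}) = 0.3688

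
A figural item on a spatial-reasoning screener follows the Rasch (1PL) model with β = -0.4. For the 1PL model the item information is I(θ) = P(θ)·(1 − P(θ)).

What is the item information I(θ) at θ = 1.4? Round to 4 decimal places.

P = 1/(1+e^{-1.8000}) = 0.8581
P(1−P) = 0.8581 × 0.1419 = 0.1217
I = P(1−P) = 0.12173

0.1217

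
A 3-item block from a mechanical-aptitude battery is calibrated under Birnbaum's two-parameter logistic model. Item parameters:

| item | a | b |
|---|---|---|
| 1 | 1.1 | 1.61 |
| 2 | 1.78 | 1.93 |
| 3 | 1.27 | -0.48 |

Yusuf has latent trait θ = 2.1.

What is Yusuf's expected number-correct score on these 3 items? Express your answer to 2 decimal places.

P(θ) = 1 / (1 + exp(−a(θ − b)))
P_1 = 1/(1+e^{-0.5390}) = 0.6316
P_2 = 1/(1+e^{-0.3026}) = 0.5751
P_3 = 1/(1+e^{-3.2766}) = 0.9636
E[score] = 0.6316 + 0.5751 + 0.9636 = 2.1703

2.17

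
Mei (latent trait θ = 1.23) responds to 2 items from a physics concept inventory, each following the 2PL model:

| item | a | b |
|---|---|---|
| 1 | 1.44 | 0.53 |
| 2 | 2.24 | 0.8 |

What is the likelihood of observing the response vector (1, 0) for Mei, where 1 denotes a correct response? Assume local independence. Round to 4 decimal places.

P(θ) = 1 / (1 + exp(−a(θ − b)))
P_1 = 1/(1+e^{-1.0080}) = 0.7326
P_2 = 1/(1+e^{-0.9632}) = 0.7238
L = P_1 × (1−P_2) = 0.7326 × 0.2762 = 0.20238

0.2024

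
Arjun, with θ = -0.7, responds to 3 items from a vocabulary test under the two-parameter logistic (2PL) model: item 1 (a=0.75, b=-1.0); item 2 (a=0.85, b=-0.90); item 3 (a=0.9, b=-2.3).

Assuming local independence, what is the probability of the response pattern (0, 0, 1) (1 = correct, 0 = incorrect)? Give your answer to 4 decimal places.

0.1643

P(θ) = 1 / (1 + exp(−a(θ − b)))
P_1 = 1/(1+e^{-0.2250}) = 0.5560
P_2 = 1/(1+e^{-0.1700}) = 0.5424
P_3 = 1/(1+e^{-1.4400}) = 0.8085
L = (1−P_1) × (1−P_2) × P_3 = 0.4440 × 0.4576 × 0.8085 = 0.16425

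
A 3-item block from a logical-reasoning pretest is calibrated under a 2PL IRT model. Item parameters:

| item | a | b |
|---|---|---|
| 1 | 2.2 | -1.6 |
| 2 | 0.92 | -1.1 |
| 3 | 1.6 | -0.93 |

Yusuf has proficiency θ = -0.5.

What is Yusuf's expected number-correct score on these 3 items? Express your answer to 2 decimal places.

P(θ) = 1 / (1 + exp(−a(θ − b)))
P_1 = 1/(1+e^{-2.4200}) = 0.9183
P_2 = 1/(1+e^{-0.5520}) = 0.6346
P_3 = 1/(1+e^{-0.6880}) = 0.6655
E[score] = 0.9183 + 0.6346 + 0.6655 = 2.2185

2.22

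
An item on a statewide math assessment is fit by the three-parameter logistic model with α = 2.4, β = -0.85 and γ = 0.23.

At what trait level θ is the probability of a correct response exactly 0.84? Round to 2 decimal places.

P(θ) = γ + (1 − γ) · 1 / (1 + exp(−α(θ − β)))
Remove guessing floor: (0.84 − 0.23)/(1 − 0.23) = 0.7922
logit = ln(0.7922/0.2078) = 1.3383
θ = β + logit/(α) = -0.85 + 1.3383/2.4000 = -0.2924

-0.29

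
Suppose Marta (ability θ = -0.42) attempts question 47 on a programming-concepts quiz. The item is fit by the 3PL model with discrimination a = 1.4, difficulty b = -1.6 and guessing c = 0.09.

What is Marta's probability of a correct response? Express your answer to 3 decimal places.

0.854

P(θ) = c + (1 − c) · 1 / (1 + exp(−a(θ − b)))
Exponent: 1.4 × (-0.42 − (-1.6)) = 1.6520
1/(1 + e^{-1.6520}) = 0.8392
P = 0.09 + 0.91 × 0.8392 = 0.8536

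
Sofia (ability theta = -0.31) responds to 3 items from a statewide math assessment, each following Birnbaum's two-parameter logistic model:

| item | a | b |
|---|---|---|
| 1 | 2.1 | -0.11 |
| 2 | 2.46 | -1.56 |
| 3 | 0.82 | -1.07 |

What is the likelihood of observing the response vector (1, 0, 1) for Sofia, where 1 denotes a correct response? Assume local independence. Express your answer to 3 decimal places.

0.011

P(theta) = 1 / (1 + exp(−a(theta − b)))
P_1 = 1/(1+e^{0.4200}) = 0.3965
P_2 = 1/(1+e^{-3.0750}) = 0.9558
P_3 = 1/(1+e^{-0.6232}) = 0.6509
L = P_1 × (1−P_2) × P_3 = 0.3965 × 0.0442 × 0.6509 = 0.01140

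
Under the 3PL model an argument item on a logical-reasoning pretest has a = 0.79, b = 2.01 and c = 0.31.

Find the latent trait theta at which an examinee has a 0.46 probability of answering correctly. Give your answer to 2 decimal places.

P(theta) = c + (1 − c) · 1 / (1 + exp(−a(theta − b)))
Remove guessing floor: (0.46 − 0.31)/(1 − 0.31) = 0.2174
logit = ln(0.2174/0.7826) = -1.2809
theta = b + logit/(a) = 2.01 + (-1.2809)/0.7900 = 0.3886

0.39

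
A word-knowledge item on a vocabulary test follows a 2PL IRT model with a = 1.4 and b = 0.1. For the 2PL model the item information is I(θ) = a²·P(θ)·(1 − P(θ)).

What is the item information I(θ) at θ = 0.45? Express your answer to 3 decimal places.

P = 1/(1+e^{-0.4900}) = 0.6201
P(1−P) = 0.6201 × 0.3799 = 0.2356
I = a² × P(1−P) = 1.4² × 0.2356 = 0.46173

0.462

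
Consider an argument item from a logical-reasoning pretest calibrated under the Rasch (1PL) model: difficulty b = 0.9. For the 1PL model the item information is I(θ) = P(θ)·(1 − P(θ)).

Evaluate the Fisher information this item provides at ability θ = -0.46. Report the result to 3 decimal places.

0.163

P = 1/(1+e^{1.3600}) = 0.2042
P(1−P) = 0.2042 × 0.7958 = 0.1625
I = P(1−P) = 0.16253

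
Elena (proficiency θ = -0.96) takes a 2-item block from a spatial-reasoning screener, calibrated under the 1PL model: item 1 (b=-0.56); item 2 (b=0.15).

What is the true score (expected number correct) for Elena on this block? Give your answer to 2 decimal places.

0.65

P(θ) = 1 / (1 + exp(−(θ − b)))
P_1 = 1/(1+e^{0.4000}) = 0.4013
P_2 = 1/(1+e^{1.1100}) = 0.2479
E[score] = 0.4013 + 0.2479 = 0.6492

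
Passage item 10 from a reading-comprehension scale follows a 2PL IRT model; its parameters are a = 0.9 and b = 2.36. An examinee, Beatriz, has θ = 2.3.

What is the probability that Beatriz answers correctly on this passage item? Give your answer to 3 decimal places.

P(θ) = 1 / (1 + exp(−a(θ − b)))
Exponent: 0.9 × (2.3 − 2.36) = -0.0540
1/(1 + e^{0.0540}) = 0.4865

0.487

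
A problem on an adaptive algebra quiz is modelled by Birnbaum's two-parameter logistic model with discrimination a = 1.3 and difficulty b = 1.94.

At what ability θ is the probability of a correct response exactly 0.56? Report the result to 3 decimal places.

P(θ) = 1 / (1 + exp(−a(θ − b)))
logit = ln(0.5600/0.4400) = 0.2412
θ = b + logit/(a) = 1.94 + 0.2412/1.3000 = 2.1255

2.126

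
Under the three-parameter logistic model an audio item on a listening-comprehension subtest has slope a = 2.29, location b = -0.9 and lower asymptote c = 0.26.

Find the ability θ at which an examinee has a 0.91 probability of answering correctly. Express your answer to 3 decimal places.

P(θ) = c + (1 − c) · 1 / (1 + exp(−a(θ − b)))
Remove guessing floor: (0.91 − 0.26)/(1 − 0.26) = 0.8784
logit = ln(0.8784/0.1216) = 1.9772
θ = b + logit/(a) = -0.9 + 1.9772/2.2900 = -0.0366

-0.037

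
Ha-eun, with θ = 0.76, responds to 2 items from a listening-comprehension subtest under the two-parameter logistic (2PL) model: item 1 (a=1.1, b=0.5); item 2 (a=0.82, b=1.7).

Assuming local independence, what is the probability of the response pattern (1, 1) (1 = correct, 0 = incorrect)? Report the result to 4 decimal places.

0.1806

P(θ) = 1 / (1 + exp(−a(θ − b)))
P_1 = 1/(1+e^{-0.2860}) = 0.5710
P_2 = 1/(1+e^{0.7708}) = 0.3163
L = P_1 × P_2 = 0.5710 × 0.3163 = 0.18062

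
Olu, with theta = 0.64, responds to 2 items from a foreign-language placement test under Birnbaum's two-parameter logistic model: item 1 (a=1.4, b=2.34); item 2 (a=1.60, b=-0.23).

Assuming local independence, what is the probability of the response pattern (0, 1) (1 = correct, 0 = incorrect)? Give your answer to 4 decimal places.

0.7331

P(theta) = 1 / (1 + exp(−a(theta − b)))
P_1 = 1/(1+e^{2.3800}) = 0.0847
P_2 = 1/(1+e^{-1.3920}) = 0.8009
L = (1−P_1) × P_2 = 0.9153 × 0.8009 = 0.73307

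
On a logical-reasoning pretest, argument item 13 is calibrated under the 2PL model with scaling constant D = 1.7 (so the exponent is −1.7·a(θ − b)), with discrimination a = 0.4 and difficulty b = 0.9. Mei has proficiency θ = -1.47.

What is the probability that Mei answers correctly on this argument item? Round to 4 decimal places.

P(θ) = 1 / (1 + exp(−D·a(θ − b)))
Exponent: 1.7 × 0.4 × (-1.47 − 0.9) = -1.6116
1/(1 + e^{1.6116}) = 0.1664
P = 0.1664

0.1664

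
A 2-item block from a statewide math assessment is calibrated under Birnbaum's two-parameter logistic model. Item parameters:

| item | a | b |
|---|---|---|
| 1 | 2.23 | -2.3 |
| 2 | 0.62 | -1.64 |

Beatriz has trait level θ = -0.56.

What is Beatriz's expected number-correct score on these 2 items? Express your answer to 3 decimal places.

P(θ) = 1 / (1 + exp(−a(θ − b)))
P_1 = 1/(1+e^{-3.8802}) = 0.9798
P_2 = 1/(1+e^{-0.6696}) = 0.6614
E[score] = 0.9798 + 0.6614 = 1.6412

1.641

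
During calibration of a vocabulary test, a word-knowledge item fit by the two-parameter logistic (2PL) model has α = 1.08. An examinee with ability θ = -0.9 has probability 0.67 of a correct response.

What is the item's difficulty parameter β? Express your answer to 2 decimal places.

-1.56

P(θ) = 1 / (1 + exp(−α(θ − β)))
logit(0.67) = ln(0.67/0.33) = 0.7082
β = θ − logit/(α) = -0.9 − 0.7082/1.0800 = -1.5557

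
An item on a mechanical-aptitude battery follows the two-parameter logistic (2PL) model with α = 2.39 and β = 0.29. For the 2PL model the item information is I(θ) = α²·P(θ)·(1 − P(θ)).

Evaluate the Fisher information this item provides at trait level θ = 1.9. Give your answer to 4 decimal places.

P = 1/(1+e^{-3.8479}) = 0.9791
P(1−P) = 0.9791 × 0.0209 = 0.0204
I = α² × P(1−P) = 2.39² × 0.0204 = 0.11677

0.1168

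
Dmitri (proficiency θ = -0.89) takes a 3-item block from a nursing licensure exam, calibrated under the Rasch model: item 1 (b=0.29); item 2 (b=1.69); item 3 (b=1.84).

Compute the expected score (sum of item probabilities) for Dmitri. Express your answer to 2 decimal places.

0.37

P(θ) = 1 / (1 + exp(−(θ − b)))
P_1 = 1/(1+e^{1.1800}) = 0.2351
P_2 = 1/(1+e^{2.5800}) = 0.0704
P_3 = 1/(1+e^{2.7300}) = 0.0612
E[score] = 0.2351 + 0.0704 + 0.0612 = 0.3667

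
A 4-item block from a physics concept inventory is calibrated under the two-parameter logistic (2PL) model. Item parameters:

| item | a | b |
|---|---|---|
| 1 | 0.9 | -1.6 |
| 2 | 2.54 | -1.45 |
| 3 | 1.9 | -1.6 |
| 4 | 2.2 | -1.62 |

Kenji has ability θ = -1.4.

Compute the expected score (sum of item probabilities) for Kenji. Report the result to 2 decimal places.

P(θ) = 1 / (1 + exp(−a(θ − b)))
P_1 = 1/(1+e^{-0.1800}) = 0.5449
P_2 = 1/(1+e^{-0.1270}) = 0.5317
P_3 = 1/(1+e^{-0.3800}) = 0.5939
P_4 = 1/(1+e^{-0.4840}) = 0.6187
E[score] = 0.5449 + 0.5317 + 0.5939 + 0.6187 = 2.2892

2.29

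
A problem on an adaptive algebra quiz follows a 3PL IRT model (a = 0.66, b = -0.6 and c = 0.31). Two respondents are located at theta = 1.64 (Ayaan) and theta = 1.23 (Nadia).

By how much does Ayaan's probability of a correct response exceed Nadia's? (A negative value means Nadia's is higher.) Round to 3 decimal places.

P(theta) = c + (1 − c) · 1 / (1 + exp(−a(theta − b)))
P(Ayaan) = 0.8719  [exponent 1.4784]
P(Nadia) = 0.8412  [exponent 1.2078]
Difference = 0.8719 − 0.8412 = 0.0307

0.031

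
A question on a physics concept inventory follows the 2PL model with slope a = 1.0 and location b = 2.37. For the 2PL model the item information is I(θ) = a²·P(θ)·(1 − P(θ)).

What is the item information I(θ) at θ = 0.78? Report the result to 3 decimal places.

0.141

P = 1/(1+e^{1.5900}) = 0.1694
P(1−P) = 0.1694 × 0.8306 = 0.1407
I = a² × P(1−P) = 1.0² × 0.1407 = 0.14069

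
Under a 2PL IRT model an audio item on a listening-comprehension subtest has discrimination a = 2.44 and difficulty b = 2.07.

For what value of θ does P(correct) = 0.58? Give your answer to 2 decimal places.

P(θ) = 1 / (1 + exp(−a(θ − b)))
logit = ln(0.5800/0.4200) = 0.3228
θ = b + logit/(a) = 2.07 + 0.3228/2.4400 = 2.2023

2.20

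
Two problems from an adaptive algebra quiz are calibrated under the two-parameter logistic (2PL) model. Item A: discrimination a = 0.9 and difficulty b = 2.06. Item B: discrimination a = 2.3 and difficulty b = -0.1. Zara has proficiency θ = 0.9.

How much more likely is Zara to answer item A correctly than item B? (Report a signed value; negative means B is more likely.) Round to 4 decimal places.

-0.6485

P(θ) = 1 / (1 + exp(−a(θ − b)))
P_A = 0.2604
P_B = 0.9089
P_A − P_B = -0.6485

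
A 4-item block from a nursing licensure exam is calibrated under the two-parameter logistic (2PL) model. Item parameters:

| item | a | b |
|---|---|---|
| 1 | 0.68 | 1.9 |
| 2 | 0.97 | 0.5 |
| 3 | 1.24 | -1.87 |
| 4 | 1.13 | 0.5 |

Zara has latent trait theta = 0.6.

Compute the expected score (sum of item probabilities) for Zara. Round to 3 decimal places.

2.300

P(theta) = 1 / (1 + exp(−a(theta − b)))
P_1 = 1/(1+e^{0.8840}) = 0.2923
P_2 = 1/(1+e^{-0.0970}) = 0.5242
P_3 = 1/(1+e^{-3.0628}) = 0.9553
P_4 = 1/(1+e^{-0.1130}) = 0.5282
E[score] = 0.2923 + 0.5242 + 0.9553 + 0.5282 = 2.3001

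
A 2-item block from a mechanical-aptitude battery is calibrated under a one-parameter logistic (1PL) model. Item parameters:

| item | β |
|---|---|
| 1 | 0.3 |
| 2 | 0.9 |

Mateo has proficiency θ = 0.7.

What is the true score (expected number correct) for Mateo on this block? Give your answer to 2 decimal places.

P(θ) = 1 / (1 + exp(−(θ − β)))
P_1 = 1/(1+e^{-0.4000}) = 0.5987
P_2 = 1/(1+e^{0.2000}) = 0.4502
E[score] = 0.5987 + 0.4502 = 1.0489

1.05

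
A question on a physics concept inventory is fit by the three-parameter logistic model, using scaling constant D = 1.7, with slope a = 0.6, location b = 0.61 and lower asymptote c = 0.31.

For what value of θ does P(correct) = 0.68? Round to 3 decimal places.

0.752

P(θ) = c + (1 − c) · 1 / (1 + exp(−D·a(θ − b)))
Remove guessing floor: (0.68 − 0.31)/(1 − 0.31) = 0.5362
logit = ln(0.5362/0.4638) = 0.1452
θ = b + logit/(1.7·a) = 0.61 + 0.1452/1.0200 = 0.7523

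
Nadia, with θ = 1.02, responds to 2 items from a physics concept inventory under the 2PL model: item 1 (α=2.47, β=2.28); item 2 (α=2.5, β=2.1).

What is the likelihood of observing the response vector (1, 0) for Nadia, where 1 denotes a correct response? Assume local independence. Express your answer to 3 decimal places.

0.040

P(θ) = 1 / (1 + exp(−α(θ − β)))
P_1 = 1/(1+e^{3.1122}) = 0.0426
P_2 = 1/(1+e^{2.7000}) = 0.0630
L = P_1 × (1−P_2) = 0.0426 × 0.9370 = 0.03992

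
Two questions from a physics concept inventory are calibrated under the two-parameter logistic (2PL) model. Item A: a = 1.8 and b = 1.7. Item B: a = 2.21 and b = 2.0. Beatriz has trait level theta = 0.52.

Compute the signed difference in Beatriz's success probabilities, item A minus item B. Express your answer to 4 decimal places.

0.0702

P(theta) = 1 / (1 + exp(−a(theta − b)))
P_A = 0.1068
P_B = 0.0366
P_A − P_B = 0.0702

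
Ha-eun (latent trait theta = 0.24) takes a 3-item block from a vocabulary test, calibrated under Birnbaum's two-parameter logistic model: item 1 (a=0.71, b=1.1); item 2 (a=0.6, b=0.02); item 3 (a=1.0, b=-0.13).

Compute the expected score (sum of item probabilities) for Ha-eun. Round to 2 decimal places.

P(theta) = 1 / (1 + exp(−a(theta − b)))
P_1 = 1/(1+e^{0.6106}) = 0.3519
P_2 = 1/(1+e^{-0.1320}) = 0.5330
P_3 = 1/(1+e^{-0.3700}) = 0.5915
E[score] = 0.3519 + 0.5330 + 0.5915 = 1.4763

1.48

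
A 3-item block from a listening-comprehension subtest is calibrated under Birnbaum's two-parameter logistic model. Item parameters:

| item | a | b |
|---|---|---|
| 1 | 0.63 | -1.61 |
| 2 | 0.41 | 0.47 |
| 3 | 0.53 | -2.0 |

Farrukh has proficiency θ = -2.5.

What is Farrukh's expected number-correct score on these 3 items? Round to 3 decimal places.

1.026

P(θ) = 1 / (1 + exp(−a(θ − b)))
P_1 = 1/(1+e^{0.5607}) = 0.3634
P_2 = 1/(1+e^{1.2177}) = 0.2283
P_3 = 1/(1+e^{0.2650}) = 0.4341
E[score] = 0.3634 + 0.2283 + 0.4341 = 1.0259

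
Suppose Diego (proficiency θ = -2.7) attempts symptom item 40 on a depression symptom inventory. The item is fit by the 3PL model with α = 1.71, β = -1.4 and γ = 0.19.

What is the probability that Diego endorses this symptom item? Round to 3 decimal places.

0.269

P(θ) = γ + (1 − γ) · 1 / (1 + exp(−α(θ − β)))
Exponent: 1.71 × (-2.7 − (-1.4)) = -2.2230
1/(1 + e^{2.2230}) = 0.0977
P = 0.19 + 0.81 × 0.0977 = 0.2691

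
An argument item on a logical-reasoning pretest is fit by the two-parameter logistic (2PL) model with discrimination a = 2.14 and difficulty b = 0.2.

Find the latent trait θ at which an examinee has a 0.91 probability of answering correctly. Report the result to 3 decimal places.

P(θ) = 1 / (1 + exp(−a(θ − b)))
logit = ln(0.9100/0.0900) = 2.3136
θ = b + logit/(a) = 0.2 + 2.3136/2.1400 = 1.2811

1.281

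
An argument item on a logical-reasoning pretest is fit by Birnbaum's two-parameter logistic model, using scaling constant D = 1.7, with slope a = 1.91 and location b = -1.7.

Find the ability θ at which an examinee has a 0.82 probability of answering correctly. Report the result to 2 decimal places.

-1.23

P(θ) = 1 / (1 + exp(−D·a(θ − b)))
logit = ln(0.8200/0.1800) = 1.5163
θ = b + logit/(1.7·a) = -1.7 + 1.5163/3.2470 = -1.2330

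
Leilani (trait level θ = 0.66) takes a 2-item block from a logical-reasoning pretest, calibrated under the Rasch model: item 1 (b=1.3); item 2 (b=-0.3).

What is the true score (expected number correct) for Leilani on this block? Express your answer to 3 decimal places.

1.068

P(θ) = 1 / (1 + exp(−(θ − b)))
P_1 = 1/(1+e^{0.6400}) = 0.3452
P_2 = 1/(1+e^{-0.9600}) = 0.7231
E[score] = 0.3452 + 0.7231 = 1.0684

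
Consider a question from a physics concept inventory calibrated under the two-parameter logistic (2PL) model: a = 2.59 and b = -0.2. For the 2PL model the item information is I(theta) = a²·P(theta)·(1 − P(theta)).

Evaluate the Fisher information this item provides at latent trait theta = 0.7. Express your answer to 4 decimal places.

P = 1/(1+e^{-2.3310}) = 0.9114
P(1−P) = 0.9114 × 0.0886 = 0.0807
I = a² × P(1−P) = 2.59² × 0.0807 = 0.54161

0.5416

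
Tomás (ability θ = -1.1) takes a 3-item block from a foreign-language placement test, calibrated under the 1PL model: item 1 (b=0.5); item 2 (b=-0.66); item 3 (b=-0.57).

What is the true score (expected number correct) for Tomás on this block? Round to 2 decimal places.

0.93

P(θ) = 1 / (1 + exp(−(θ − b)))
P_1 = 1/(1+e^{1.6000}) = 0.1680
P_2 = 1/(1+e^{0.4400}) = 0.3917
P_3 = 1/(1+e^{0.5300}) = 0.3705
E[score] = 0.1680 + 0.3917 + 0.3705 = 0.9302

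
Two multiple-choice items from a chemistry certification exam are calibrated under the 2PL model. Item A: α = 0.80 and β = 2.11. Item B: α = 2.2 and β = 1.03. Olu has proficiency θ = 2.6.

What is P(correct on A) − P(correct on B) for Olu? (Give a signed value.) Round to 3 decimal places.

-0.373

P(θ) = 1 / (1 + exp(−α(θ − β)))
P_A = 0.5968
P_B = 0.9694
P_A − P_B = -0.3726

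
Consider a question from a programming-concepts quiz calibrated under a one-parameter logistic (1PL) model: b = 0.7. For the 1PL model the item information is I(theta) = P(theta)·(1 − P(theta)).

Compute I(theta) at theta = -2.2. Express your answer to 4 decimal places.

P = 1/(1+e^{2.9000}) = 0.0522
P(1−P) = 0.0522 × 0.9478 = 0.0494
I = P(1−P) = 0.04943

0.0494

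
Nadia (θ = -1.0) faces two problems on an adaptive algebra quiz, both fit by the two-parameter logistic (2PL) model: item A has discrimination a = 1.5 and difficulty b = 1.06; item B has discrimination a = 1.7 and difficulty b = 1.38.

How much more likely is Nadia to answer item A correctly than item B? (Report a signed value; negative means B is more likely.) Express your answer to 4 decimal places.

0.0263

P(θ) = 1 / (1 + exp(−a(θ − b)))
P_A = 0.0435
P_B = 0.0172
P_A − P_B = 0.0263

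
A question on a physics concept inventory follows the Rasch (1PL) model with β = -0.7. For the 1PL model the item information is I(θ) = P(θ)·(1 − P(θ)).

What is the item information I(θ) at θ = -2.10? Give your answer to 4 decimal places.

P = 1/(1+e^{1.4000}) = 0.1978
P(1−P) = 0.1978 × 0.8022 = 0.1587
I = P(1−P) = 0.15868

0.1587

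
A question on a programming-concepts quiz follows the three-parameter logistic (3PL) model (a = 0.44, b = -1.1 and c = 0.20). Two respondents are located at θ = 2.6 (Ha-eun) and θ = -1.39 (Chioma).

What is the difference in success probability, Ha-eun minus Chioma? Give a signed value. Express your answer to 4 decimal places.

0.2942

P(θ) = c + (1 − c) · 1 / (1 + exp(−a(θ − b)))
P(Ha-eun) = 0.8687  [exponent 1.6280]
P(Chioma) = 0.5745  [exponent -0.1276]
Difference = 0.8687 − 0.5745 = 0.2942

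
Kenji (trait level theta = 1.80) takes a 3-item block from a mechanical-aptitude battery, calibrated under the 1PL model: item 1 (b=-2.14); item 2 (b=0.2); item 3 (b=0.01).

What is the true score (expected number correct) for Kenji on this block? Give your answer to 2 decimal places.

P(theta) = 1 / (1 + exp(−(theta − b)))
P_1 = 1/(1+e^{-3.9400}) = 0.9809
P_2 = 1/(1+e^{-1.6000}) = 0.8320
P_3 = 1/(1+e^{-1.7900}) = 0.8569
E[score] = 0.9809 + 0.8320 + 0.8569 = 2.6699

2.67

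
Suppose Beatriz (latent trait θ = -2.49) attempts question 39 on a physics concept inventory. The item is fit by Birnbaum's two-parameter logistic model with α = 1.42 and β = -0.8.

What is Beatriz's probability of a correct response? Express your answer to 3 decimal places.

0.083

P(θ) = 1 / (1 + exp(−α(θ − β)))
Exponent: 1.42 × (-2.49 − (-0.8)) = -2.3998
1/(1 + e^{2.3998}) = 0.0832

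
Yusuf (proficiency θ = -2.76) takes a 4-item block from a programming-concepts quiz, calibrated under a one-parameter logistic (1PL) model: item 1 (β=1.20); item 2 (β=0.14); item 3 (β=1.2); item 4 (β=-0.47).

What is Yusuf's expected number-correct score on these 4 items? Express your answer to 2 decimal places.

0.18

P(θ) = 1 / (1 + exp(−(θ − β)))
P_1 = 1/(1+e^{3.9600}) = 0.0187
P_2 = 1/(1+e^{2.9000}) = 0.0522
P_3 = 1/(1+e^{3.9600}) = 0.0187
P_4 = 1/(1+e^{2.2900}) = 0.0920
E[score] = 0.0187 + 0.0522 + 0.0187 + 0.0920 = 0.1815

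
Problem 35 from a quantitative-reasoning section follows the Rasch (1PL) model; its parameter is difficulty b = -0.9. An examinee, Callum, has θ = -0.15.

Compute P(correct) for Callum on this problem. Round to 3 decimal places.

0.679

P(θ) = 1 / (1 + exp(−(θ − b)))
Exponent: (-0.15 − (-0.9)) = 0.7500
1/(1 + e^{-0.7500}) = 0.6792
P = 0.6792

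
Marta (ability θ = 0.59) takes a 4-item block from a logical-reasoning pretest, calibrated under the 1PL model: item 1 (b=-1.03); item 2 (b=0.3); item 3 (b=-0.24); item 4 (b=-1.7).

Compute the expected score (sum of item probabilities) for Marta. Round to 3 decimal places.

3.011

P(θ) = 1 / (1 + exp(−(θ − b)))
P_1 = 1/(1+e^{-1.6200}) = 0.8348
P_2 = 1/(1+e^{-0.2900}) = 0.5720
P_3 = 1/(1+e^{-0.8300}) = 0.6964
P_4 = 1/(1+e^{-2.2900}) = 0.9080
E[score] = 0.8348 + 0.5720 + 0.6964 + 0.9080 = 3.0112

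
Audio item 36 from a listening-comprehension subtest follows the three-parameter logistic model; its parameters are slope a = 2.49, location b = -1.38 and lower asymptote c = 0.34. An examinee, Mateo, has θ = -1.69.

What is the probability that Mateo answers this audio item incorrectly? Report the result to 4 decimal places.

P(θ) = c + (1 − c) · 1 / (1 + exp(−a(θ − b)))
Exponent: 2.49 × (-1.69 − (-1.38)) = -0.7719
1/(1 + e^{0.7719}) = 0.3161
P = 0.34 + 0.66 × 0.3161 = 0.5486
P(incorrect) = 1 − 0.5486 = 0.4514

0.4514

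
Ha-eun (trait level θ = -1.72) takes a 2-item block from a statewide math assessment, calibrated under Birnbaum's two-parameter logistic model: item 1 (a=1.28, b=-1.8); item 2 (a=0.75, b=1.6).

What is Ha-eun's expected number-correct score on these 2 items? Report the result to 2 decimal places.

P(θ) = 1 / (1 + exp(−a(θ − b)))
P_1 = 1/(1+e^{-0.1024}) = 0.5256
P_2 = 1/(1+e^{2.4900}) = 0.0766
E[score] = 0.5256 + 0.0766 = 0.6021

0.60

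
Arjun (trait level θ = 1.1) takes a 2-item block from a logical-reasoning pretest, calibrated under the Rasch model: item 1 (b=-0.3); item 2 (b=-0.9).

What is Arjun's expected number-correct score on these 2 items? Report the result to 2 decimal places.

P(θ) = 1 / (1 + exp(−(θ − b)))
P_1 = 1/(1+e^{-1.4000}) = 0.8022
P_2 = 1/(1+e^{-2.0000}) = 0.8808
E[score] = 0.8022 + 0.8808 = 1.6830

1.68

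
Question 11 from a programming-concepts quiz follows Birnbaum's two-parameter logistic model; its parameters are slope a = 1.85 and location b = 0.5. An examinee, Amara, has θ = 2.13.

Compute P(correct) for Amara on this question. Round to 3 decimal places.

P(θ) = 1 / (1 + exp(−a(θ − b)))
Exponent: 1.85 × (2.13 − 0.5) = 3.0155
1/(1 + e^{-3.0155}) = 0.9533

0.953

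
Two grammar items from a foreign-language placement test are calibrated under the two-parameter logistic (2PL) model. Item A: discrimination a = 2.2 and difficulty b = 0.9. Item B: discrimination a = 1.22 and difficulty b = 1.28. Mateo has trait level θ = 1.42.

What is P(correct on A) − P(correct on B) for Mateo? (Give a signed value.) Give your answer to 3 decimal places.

0.216

P(θ) = 1 / (1 + exp(−a(θ − b)))
P_A = 0.7584
P_B = 0.5426
P_A − P_B = 0.2158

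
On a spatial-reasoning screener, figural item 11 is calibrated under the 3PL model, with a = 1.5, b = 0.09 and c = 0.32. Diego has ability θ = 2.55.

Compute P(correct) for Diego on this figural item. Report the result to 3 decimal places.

0.983

P(θ) = c + (1 − c) · 1 / (1 + exp(−a(θ − b)))
Exponent: 1.5 × (2.55 − 0.09) = 3.6900
1/(1 + e^{-3.6900}) = 0.9756
P = 0.32 + 0.68 × 0.9756 = 0.9834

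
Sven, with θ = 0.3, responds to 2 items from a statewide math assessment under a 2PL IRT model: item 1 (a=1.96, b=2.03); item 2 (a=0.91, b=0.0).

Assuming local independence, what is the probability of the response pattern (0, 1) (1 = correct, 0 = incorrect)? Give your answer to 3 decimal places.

P(θ) = 1 / (1 + exp(−a(θ − b)))
P_1 = 1/(1+e^{3.3908}) = 0.0326
P_2 = 1/(1+e^{-0.2730}) = 0.5678
L = (1−P_1) × P_2 = 0.9674 × 0.5678 = 0.54933

0.549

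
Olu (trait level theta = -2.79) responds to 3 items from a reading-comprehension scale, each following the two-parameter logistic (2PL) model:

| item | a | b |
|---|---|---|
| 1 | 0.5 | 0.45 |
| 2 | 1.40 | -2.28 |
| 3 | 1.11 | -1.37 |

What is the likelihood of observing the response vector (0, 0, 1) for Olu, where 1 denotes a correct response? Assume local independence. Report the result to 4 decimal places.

0.0960

P(theta) = 1 / (1 + exp(−a(theta − b)))
P_1 = 1/(1+e^{1.6200}) = 0.1652
P_2 = 1/(1+e^{0.7140}) = 0.3287
P_3 = 1/(1+e^{1.5762}) = 0.1713
L = (1−P_1) × (1−P_2) × P_3 = 0.8348 × 0.6713 × 0.1713 = 0.09601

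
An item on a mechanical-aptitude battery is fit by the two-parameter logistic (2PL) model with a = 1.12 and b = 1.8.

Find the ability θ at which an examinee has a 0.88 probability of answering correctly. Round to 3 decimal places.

3.579

P(θ) = 1 / (1 + exp(−a(θ − b)))
logit = ln(0.8800/0.1200) = 1.9924
θ = b + logit/(a) = 1.8 + 1.9924/1.1200 = 3.5790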